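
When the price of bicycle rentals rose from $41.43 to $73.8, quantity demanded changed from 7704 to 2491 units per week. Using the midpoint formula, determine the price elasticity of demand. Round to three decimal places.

%Δq = (2491 − 7704)/[(7704 + 2491)/2] = -5213/5097.5 ≈ -1.0227.
%ΔP = (73.8 − 41.43)/[(41.43 + 73.8)/2] = 32.37/57.615 ≈ 0.5618.
Arc elasticity E = %Δq/%ΔP ≈ -1.0227/0.5618 ≈ -1.820.
|E| > 1: demand is elastic over this range.

-1.820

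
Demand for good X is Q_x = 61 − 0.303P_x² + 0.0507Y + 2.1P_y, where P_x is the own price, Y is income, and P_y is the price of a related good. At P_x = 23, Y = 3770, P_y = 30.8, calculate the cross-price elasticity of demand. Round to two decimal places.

First evaluate Q_x: 61 − 0.303(23)² + 0.0507(3770) + 2.1(30.8) = 61 − 160.287 + 191.139 + 64.68 = 156.532.
∂Q_x/∂P_y = +2.1, so E_xy = 2.1·(30.8/156.532) ≈ 0.41.
E_xy > 0: the goods are substitutes.

0.41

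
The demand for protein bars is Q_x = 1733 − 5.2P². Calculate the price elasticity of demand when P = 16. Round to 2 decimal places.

At P = 16, Q_x = 401.8.
dQ_x/dP = −2·5.2·P = −166.4.
Point elasticity E = (dQ_x/dP)·(P/Q_x) = -166.4 × 16/401.8 ≈ -6.63.
|E| > 1, so demand is elastic at this price.

-6.63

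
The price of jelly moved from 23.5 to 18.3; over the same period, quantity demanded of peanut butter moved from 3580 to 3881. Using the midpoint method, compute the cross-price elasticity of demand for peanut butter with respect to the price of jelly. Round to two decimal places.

-0.32

%ΔQ_x = (3881 − 3580)/[(3580+3881)/2] = 301/3730.5 ≈ 0.0807.
%ΔP_y = (18.3 − 23.5)/[(23.5+18.3)/2] ≈ -0.2488.
E_xy = 0.0807/-0.2488 ≈ -0.32.
E_xy < 0, so peanut butter and jelly are complements.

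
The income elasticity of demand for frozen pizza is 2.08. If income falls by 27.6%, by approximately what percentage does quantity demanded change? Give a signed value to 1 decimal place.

%ΔQ ≈ E × %ΔI = (2.08) × (-27.6%) ≈ -57.4%.

-57.4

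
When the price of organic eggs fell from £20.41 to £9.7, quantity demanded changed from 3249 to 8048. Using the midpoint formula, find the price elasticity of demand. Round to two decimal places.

%ΔQ = (8048 − 3249)/[(3249 + 8048)/2] = 4799/5648.5 ≈ 0.8496.
%ΔP = (9.7 − 20.41)/[(20.41 + 9.7)/2] = -10.71/15.055 ≈ -0.7114.
Arc elasticity E = %ΔQ/%ΔP ≈ 0.8496/-0.7114 ≈ -1.19.
|E| > 1: demand is elastic over this range.

-1.19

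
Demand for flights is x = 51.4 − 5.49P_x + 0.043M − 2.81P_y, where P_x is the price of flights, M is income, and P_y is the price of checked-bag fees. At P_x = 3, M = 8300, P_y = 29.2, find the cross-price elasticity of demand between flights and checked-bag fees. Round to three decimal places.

-0.265

At the given point, x = 51.4 − 5.49(3) + 0.043(8300) − 2.81(29.2) = 51.4 − 16.47 + 356.9 − 82.052 = 309.778.
∂x/∂P_y = −2.81, so E_xy = -2.81·(29.2/309.778) ≈ -0.265.
E_xy < 0: the goods are complements.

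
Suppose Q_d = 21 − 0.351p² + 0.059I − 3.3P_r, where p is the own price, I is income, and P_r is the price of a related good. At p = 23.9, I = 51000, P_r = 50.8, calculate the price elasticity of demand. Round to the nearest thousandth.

-0.151

Substituting, Q_d = 21 − 0.351(23.9)² + 0.059(51000) − 3.3(50.8) = 21 − 200.4947 + 3009 − 167.64 = 2661.8653.
∂Q_d/∂p = −2·0.351·p = -16.7778, so E_p = -16.7778·(23.9/2661.8653) ≈ -0.151.
|E_p| < 1: demand is inelastic.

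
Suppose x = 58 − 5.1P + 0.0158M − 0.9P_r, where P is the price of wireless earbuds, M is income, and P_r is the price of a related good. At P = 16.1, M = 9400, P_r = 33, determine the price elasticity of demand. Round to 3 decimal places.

Evaluating quantity at (P, M, P_r) gives x = 58 − 5.1(16.1) + 0.0158(9400) − 0.9(33) = 58 − 82.11 + 148.52 − 29.7 = 94.71.
∂x/∂P = −5.1, so E_p = (−5.1)·(16.1/94.71) ≈ -0.867.
|E_p| < 1: demand is inelastic.

-0.867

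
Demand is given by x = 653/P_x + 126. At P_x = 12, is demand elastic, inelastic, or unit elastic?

inelastic

At P_x = 12, x = 180.4167.
dx/dP_x = −653/P_x² = −4.5347.
Point elasticity E = (dx/dP_x)·(P_x/x) = -4.5347 × 12/180.4167 ≈ -0.302.
|E| ≈ 0.302 < 1, so demand is inelastic.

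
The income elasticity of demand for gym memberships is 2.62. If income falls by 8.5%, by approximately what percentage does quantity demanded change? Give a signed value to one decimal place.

%ΔQ ≈ E × %ΔI = (2.62) × (-8.5%) ≈ -22.3%.

-22.3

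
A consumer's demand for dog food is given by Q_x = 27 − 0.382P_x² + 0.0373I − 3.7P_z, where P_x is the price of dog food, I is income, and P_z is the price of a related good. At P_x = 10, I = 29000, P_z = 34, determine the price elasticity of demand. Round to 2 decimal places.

-0.08

First evaluate Q_x: 27 − 0.382(10)² + 0.0373(29000) − 3.7(34) = 27 − 38.2 + 1081.7 − 125.8 = 944.7.
∂Q_x/∂P_x = −2·0.382·P_x = -7.64, so E_p = -7.64·(10/944.7) ≈ -0.08.
|E_p| < 1: demand is inelastic.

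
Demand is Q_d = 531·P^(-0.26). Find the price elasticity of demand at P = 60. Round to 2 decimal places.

-0.26

For a Cobb–Douglas (constant-elasticity) form Q_d = A·P^α·…, the elasticity with respect to P equals the exponent α at every point.
Here the exponent on P is -0.26, so the price elasticity of demand is -0.26.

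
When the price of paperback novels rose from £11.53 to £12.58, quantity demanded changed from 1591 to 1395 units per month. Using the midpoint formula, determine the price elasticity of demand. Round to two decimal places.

%Δq = (1395 − 1591)/[(1591 + 1395)/2] = -196/1493 ≈ -0.1313.
%ΔP = (12.58 − 11.53)/[(11.53 + 12.58)/2] = 1.05/12.055 ≈ 0.0871.
Arc elasticity E = %Δq/%ΔP ≈ -0.1313/0.0871 ≈ -1.51.
|E| > 1: demand is elastic over this range.

-1.51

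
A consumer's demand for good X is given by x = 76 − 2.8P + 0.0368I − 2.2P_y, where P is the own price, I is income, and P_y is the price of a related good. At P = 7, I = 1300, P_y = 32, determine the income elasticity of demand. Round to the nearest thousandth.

1.414

Substituting, x = 76 − 2.8(7) + 0.0368(1300) − 2.2(32) = 76 − 19.6 + 47.84 − 70.4 = 33.84.
∂x/∂I = +0.0368, so E_I = 0.0368·(1300/33.84) ≈ 1.414.
E_I > 1: normal good (luxury).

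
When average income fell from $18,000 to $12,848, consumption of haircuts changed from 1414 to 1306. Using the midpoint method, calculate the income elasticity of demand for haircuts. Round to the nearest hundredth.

0.24

%ΔQ = (1306 − 1414)/[(1414+1306)/2] = -108/1360 ≈ -0.0794.
%ΔI = (12,848 − 18,000)/[(18,000+12,848)/2] = -5152/15424 ≈ -0.3340.
E_I = %ΔQ/%ΔI ≈ 0.24.
E_I ∈ (0,1): normal good (necessity).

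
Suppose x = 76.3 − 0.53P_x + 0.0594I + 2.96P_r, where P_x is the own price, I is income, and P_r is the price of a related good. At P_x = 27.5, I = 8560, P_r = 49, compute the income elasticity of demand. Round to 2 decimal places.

At the given point, x = 76.3 − 0.53(27.5) + 0.0594(8560) + 2.96(49) = 76.3 − 14.575 + 508.464 + 145.04 = 715.229.
∂x/∂I = +0.0594, so E_I = 0.0594·(8560/715.229) ≈ 0.71.
E_I ∈ (0,1): normal good (necessity).

0.71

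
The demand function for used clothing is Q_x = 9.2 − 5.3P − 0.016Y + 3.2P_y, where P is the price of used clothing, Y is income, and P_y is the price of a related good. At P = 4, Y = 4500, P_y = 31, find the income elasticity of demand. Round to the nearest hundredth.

Q_x = 9.2 − 5.3(4) − 0.016(4500) + 3.2(31) = 9.2 − 21.2 − 72 + 99.2 = 15.2.
∂Q_x/∂Y = −0.016, so E_I = -0.016·(4500/15.2) ≈ -4.74.
E_I < 0: inferior good.

-4.74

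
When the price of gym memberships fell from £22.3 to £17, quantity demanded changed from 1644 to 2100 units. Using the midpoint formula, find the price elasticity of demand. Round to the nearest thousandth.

%Δq = (2100 − 1644)/[(1644 + 2100)/2] = 456/1872 ≈ 0.2436.
%Δp = (17 − 22.3)/[(22.3 + 17)/2] = -5.3/19.65 ≈ -0.2697.
Arc elasticity E = %Δq/%Δp ≈ 0.2436/-0.2697 ≈ -0.903.
|E| < 1: demand is inelastic over this range.

-0.903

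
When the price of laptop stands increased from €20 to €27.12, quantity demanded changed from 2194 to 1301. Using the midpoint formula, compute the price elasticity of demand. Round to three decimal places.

%Δq = (1301 − 2194)/[(2194 + 1301)/2] = -893/1747.5 ≈ -0.5110.
%ΔP = (27.12 − 20)/[(20 + 27.12)/2] = 7.12/23.56 ≈ 0.3022.
Arc elasticity E = %Δq/%ΔP ≈ -0.5110/0.3022 ≈ -1.691.
|E| > 1: demand is elastic over this range.

-1.691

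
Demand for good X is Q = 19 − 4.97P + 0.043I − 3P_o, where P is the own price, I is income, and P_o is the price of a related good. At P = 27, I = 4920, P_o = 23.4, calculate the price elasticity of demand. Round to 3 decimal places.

-5.128

Q = 19 − 4.97(27) + 0.043(4920) − 3(23.4) = 19 − 134.19 + 211.56 − 70.2 = 26.17.
∂Q/∂P = −4.97, so E_p = (−4.97)·(27/26.17) ≈ -5.128.
|E_p| > 1: demand is elastic.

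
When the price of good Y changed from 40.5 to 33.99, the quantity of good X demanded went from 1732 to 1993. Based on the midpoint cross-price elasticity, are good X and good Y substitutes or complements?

%ΔQ_x = (1993 − 1732)/[(1732+1993)/2] = 261/1862.5 ≈ 0.1401.
%ΔP_y = (33.99 − 40.5)/[(40.5+33.99)/2] ≈ -0.1748.
E_xy = 0.1401/-0.1748 ≈ -0.802.
E_xy < 0, so the goods are complements.

complements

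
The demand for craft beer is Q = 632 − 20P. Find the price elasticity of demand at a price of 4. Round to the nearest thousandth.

-0.145

At P = 4, Q = 552.
dQ/dP = −20.
Point elasticity E = (dQ/dP)·(P/Q) = -20 × 4/552 ≈ -0.145.
|E| < 1, so demand is inelastic at this price.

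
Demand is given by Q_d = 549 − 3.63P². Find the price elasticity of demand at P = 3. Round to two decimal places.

-0.13

At P = 3, Q_d = 516.33.
dQ_d/dP = −2·3.63·P = −21.78.
Point elasticity E = (dQ_d/dP)·(P/Q_d) = -21.78 × 3/516.33 ≈ -0.13.
|E| < 1, so demand is inelastic at this price.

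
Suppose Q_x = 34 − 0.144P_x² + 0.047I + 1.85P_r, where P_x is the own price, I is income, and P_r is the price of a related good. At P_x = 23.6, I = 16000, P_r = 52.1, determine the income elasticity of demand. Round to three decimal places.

0.937

First evaluate Q_x: 34 − 0.144(23.6)² + 0.047(16000) + 1.85(52.1) = 34 − 80.2022 + 752 + 96.385 = 802.1828.
∂Q_x/∂I = +0.047, so E_I = 0.047·(16000/802.1828) ≈ 0.937.
E_I ∈ (0,1): normal good (necessity).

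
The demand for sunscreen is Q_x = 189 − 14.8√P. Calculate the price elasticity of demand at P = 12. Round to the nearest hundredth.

At P = 12, Q_x = 137.7313.
dQ_x/dP = −14.8/(2√P) = −14.8/(2·3.4641).
Point elasticity E = (dQ_x/dP)·(P/Q_x) = -2.1362 × 12/137.7313 ≈ -0.19.
|E| < 1, so demand is inelastic at this price.

-0.19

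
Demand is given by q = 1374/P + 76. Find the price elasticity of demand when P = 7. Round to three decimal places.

-0.721

At P = 7, q = 272.2857.
dq/dP = −1374/P² = −28.0408.
Point elasticity E = (dq/dP)·(P/q) = -28.0408 × 7/272.2857 ≈ -0.721.
|E| < 1, so demand is inelastic at this price.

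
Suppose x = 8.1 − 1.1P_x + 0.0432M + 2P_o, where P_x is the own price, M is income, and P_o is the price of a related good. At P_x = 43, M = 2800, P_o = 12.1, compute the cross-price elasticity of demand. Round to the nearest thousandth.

First evaluate x: 8.1 − 1.1(43) + 0.0432(2800) + 2(12.1) = 8.1 − 47.3 + 120.96 + 24.2 = 105.96.
∂x/∂P_o = +2, so E_xy = 2·(12.1/105.96) ≈ 0.228.
E_xy > 0: the goods are substitutes.

0.228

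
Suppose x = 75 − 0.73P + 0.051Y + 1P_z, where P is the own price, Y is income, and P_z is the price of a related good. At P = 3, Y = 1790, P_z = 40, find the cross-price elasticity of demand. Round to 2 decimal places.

0.20

First evaluate x: 75 − 0.73(3) + 0.051(1790) + 1(40) = 75 − 2.19 + 91.29 + 40 = 204.1.
∂x/∂P_z = +1, so E_xy = 1·(40/204.1) ≈ 0.20.
E_xy > 0: the goods are substitutes.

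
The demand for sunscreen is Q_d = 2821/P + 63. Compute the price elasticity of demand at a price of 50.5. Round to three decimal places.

-0.470

At P = 50.5, Q_d = 118.8614.
dQ_d/dP = −2821/P² = −1.1062.
Point elasticity E = (dQ_d/dP)·(P/Q_d) = -1.1062 × 50.5/118.8614 ≈ -0.470.
|E| < 1, so demand is inelastic at this price.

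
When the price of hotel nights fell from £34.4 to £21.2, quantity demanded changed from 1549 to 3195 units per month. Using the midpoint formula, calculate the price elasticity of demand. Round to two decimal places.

-1.46

%ΔQ = (3195 − 1549)/[(1549 + 3195)/2] = 1646/2372 ≈ 0.6939.
%ΔP = (21.2 − 34.4)/[(34.4 + 21.2)/2] = -13.2/27.8 ≈ -0.4748.
Arc elasticity E = %ΔQ/%ΔP ≈ 0.6939/-0.4748 ≈ -1.46.
|E| > 1: demand is elastic over this range.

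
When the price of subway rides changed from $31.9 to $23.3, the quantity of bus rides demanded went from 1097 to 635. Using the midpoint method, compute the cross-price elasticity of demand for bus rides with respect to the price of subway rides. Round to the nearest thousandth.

1.712

%ΔQ_x = (635 − 1097)/[(1097+635)/2] = -462/866 ≈ -0.5335.
%ΔP_y = (23.3 − 31.9)/[(31.9+23.3)/2] ≈ -0.3116.
E_xy = -0.5335/-0.3116 ≈ 1.712.
E_xy > 0, so bus rides and subway rides are substitutes.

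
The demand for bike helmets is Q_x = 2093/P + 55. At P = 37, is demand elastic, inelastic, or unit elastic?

inelastic

At P = 37, Q_x = 111.5676.
dQ_x/dP = −2093/P² = −1.5289.
Point elasticity E = (dQ_x/dP)·(P/Q_x) = -1.5289 × 37/111.5676 ≈ -0.507.
|E| ≈ 0.507 < 1, so demand is inelastic.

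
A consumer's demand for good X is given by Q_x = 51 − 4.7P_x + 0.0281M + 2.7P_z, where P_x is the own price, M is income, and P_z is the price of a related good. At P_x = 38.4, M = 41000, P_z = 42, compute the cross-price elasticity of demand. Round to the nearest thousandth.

0.100

Evaluating quantity at (P_x, M, P_z) gives Q_x = 51 − 4.7(38.4) + 0.0281(41000) + 2.7(42) = 51 − 180.48 + 1152.1 + 113.4 = 1136.02.
∂Q_x/∂P_z = +2.7, so E_xy = 2.7·(42/1136.02) ≈ 0.100.
E_xy > 0: the goods are substitutes.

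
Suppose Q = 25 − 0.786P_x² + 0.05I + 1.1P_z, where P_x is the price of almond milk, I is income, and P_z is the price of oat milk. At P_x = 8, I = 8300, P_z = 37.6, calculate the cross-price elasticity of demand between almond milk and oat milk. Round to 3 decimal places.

At the given point, Q = 25 − 0.786(8)² + 0.05(8300) + 1.1(37.6) = 25 − 50.304 + 415 + 41.36 = 431.056.
∂Q/∂P_z = +1.1, so E_xy = 1.1·(37.6/431.056) ≈ 0.096.
E_xy > 0: the goods are substitutes.

0.096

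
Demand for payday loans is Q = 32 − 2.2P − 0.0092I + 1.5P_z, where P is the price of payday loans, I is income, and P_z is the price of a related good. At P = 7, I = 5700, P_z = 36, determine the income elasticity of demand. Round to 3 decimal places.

Q = 32 − 2.2(7) − 0.0092(5700) + 1.5(36) = 32 − 15.4 − 52.44 + 54 = 18.16.
∂Q/∂I = −0.0092, so E_I = -0.0092·(5700/18.16) ≈ -2.888.
E_I < 0: inferior good.

-2.888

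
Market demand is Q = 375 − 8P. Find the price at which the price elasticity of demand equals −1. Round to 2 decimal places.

For linear demand Q = a − bP, E = −bP/(a − bP). |E| = 1 ⇒ bP = a − bP ⇒ P = a/(2b).
P = 375/(2·8) ≈ 23.44.

23.44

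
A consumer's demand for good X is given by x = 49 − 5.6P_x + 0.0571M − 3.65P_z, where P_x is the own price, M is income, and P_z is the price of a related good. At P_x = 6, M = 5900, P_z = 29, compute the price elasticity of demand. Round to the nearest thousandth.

Substituting, x = 49 − 5.6(6) + 0.0571(5900) − 3.65(29) = 49 − 33.6 + 336.89 − 105.85 = 246.44.
∂x/∂P_x = −5.6, so E_p = (−5.6)·(6/246.44) ≈ -0.136.
|E_p| < 1: demand is inelastic.

-0.136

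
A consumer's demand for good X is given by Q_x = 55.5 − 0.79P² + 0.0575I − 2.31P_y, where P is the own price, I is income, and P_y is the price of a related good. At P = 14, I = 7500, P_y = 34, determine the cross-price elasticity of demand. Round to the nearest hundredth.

First evaluate Q_x: 55.5 − 0.79(14)² + 0.0575(7500) − 2.31(34) = 55.5 − 154.84 + 431.25 − 78.54 = 253.37.
∂Q_x/∂P_y = −2.31, so E_xy = -2.31·(34/253.37) ≈ -0.31.
E_xy < 0: the goods are complements.

-0.31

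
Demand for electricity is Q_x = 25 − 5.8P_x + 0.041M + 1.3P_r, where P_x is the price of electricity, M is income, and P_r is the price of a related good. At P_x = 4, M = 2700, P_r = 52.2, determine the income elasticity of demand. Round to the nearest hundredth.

At the given point, Q_x = 25 − 5.8(4) + 0.041(2700) + 1.3(52.2) = 25 − 23.2 + 110.7 + 67.86 = 180.36.
∂Q_x/∂M = +0.041, so E_I = 0.041·(2700/180.36) ≈ 0.61.
E_I ∈ (0,1): normal good (necessity).

0.61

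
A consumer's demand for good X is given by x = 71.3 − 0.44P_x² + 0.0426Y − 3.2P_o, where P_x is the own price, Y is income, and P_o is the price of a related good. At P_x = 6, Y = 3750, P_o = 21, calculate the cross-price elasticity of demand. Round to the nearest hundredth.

Evaluating quantity at (P_x, Y, P_o) gives x = 71.3 − 0.44(6)² + 0.0426(3750) − 3.2(21) = 71.3 − 15.84 + 159.75 − 67.2 = 148.01.
∂x/∂P_o = −3.2, so E_xy = -3.2·(21/148.01) ≈ -0.45.
E_xy < 0: the goods are complements.

-0.45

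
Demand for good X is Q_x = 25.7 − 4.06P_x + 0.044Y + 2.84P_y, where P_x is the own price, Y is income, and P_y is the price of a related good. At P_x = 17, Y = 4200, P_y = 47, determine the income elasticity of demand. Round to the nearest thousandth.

First evaluate Q_x: 25.7 − 4.06(17) + 0.044(4200) + 2.84(47) = 25.7 − 69.02 + 184.8 + 133.48 = 274.96.
∂Q_x/∂Y = +0.044, so E_I = 0.044·(4200/274.96) ≈ 0.672.
E_I ∈ (0,1): normal good (necessity).

0.672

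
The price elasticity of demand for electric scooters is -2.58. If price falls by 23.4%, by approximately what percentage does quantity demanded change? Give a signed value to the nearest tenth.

60.4

%ΔQ ≈ E × %ΔP = (-2.58) × (-23.4%) ≈ 60.4%.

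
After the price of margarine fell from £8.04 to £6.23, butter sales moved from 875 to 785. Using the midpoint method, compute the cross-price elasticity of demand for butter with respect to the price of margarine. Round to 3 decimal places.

0.427

%ΔQ_x = (785 − 875)/[(875+785)/2] = -90/830 ≈ -0.1084.
%ΔP_y = (6.23 − 8.04)/[(8.04+6.23)/2] ≈ -0.2537.
E_xy = -0.1084/-0.2537 ≈ 0.427.
E_xy > 0, so butter and margarine are substitutes.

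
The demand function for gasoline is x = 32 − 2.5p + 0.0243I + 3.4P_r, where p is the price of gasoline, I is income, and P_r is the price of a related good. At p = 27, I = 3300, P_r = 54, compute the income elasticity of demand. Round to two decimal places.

Substituting, x = 32 − 2.5(27) + 0.0243(3300) + 3.4(54) = 32 − 67.5 + 80.19 + 183.6 = 228.29.
∂x/∂I = +0.0243, so E_I = 0.0243·(3300/228.29) ≈ 0.35.
E_I ∈ (0,1): normal good (necessity).

0.35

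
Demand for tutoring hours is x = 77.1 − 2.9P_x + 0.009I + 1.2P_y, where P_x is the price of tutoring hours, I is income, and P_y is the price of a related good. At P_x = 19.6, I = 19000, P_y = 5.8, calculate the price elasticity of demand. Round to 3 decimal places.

First evaluate x: 77.1 − 2.9(19.6) + 0.009(19000) + 1.2(5.8) = 77.1 − 56.84 + 171 + 6.96 = 198.22.
∂x/∂P_x = −2.9, so E_p = (−2.9)·(19.6/198.22) ≈ -0.287.
|E_p| < 1: demand is inelastic.

-0.287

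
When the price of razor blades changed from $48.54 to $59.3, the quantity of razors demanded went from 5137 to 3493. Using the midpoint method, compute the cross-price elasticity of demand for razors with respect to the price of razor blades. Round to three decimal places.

%ΔQ_x = (3493 − 5137)/[(5137+3493)/2] = -1644/4315 ≈ -0.3810.
%ΔP_y = (59.3 − 48.54)/[(48.54+59.3)/2] ≈ 0.1996.
E_xy = -0.3810/0.1996 ≈ -1.909.
E_xy < 0, so razors and razor blades are complements.

-1.909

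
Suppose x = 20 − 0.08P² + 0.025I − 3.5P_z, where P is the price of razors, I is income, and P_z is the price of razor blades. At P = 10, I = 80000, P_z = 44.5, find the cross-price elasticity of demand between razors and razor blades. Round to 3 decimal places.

At the given point, x = 20 − 0.08(10)² + 0.025(80000) − 3.5(44.5) = 20 − 8 + 2000 − 155.75 = 1856.25.
∂x/∂P_z = −3.5, so E_xy = -3.5·(44.5/1856.25) ≈ -0.084.
E_xy < 0: the goods are complements.

-0.084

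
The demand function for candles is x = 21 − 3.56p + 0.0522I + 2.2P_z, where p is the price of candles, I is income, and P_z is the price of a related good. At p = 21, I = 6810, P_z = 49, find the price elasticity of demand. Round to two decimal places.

At the given point, x = 21 − 3.56(21) + 0.0522(6810) + 2.2(49) = 21 − 74.76 + 355.482 + 107.8 = 409.522.
∂x/∂p = −3.56, so E_p = (−3.56)·(21/409.522) ≈ -0.18.
|E_p| < 1: demand is inelastic.

-0.18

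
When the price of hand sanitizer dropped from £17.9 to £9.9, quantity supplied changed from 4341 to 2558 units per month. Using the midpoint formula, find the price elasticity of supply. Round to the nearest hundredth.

0.90

%ΔQ = (2558 − 4341)/[(4341 + 2558)/2] = -1783/3449.5 ≈ -0.5169.
%ΔP = (9.9 − 17.9)/[(17.9 + 9.9)/2] = -8/13.9 ≈ -0.5755.
Arc elasticity E = %ΔQ/%ΔP ≈ -0.5169/-0.5755 ≈ 0.90.
|E| < 1: supply is inelastic over this range.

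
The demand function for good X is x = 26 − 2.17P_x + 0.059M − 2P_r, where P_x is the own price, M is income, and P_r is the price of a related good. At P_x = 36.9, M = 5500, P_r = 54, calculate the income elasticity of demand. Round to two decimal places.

Substituting, x = 26 − 2.17(36.9) + 0.059(5500) − 2(54) = 26 − 80.073 + 324.5 − 108 = 162.427.
∂x/∂M = +0.059, so E_I = 0.059·(5500/162.427) ≈ 2.00.
E_I > 1: normal good (luxury).

2.00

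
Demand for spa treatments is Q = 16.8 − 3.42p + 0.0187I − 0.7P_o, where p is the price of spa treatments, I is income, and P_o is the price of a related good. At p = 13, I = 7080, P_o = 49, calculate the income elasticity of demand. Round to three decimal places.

Substituting, Q = 16.8 − 3.42(13) + 0.0187(7080) − 0.7(49) = 16.8 − 44.46 + 132.396 − 34.3 = 70.436.
∂Q/∂I = +0.0187, so E_I = 0.0187·(7080/70.436) ≈ 1.880.
E_I > 1: normal good (luxury).

1.880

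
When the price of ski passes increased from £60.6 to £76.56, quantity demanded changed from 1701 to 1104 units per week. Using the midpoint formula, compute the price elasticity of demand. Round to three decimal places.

%ΔQ = (1104 − 1701)/[(1701 + 1104)/2] = -597/1402.5 ≈ -0.4257.
%ΔP = (76.56 − 60.6)/[(60.6 + 76.56)/2] = 15.96/68.58 ≈ 0.2327.
Arc elasticity E = %ΔQ/%ΔP ≈ -0.4257/0.2327 ≈ -1.829.
|E| > 1: demand is elastic over this range.

-1.829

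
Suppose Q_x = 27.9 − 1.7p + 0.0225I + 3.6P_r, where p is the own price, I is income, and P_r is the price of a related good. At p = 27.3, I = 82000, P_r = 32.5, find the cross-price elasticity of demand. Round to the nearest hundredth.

0.06

Evaluating quantity at (p, I, P_r) gives Q_x = 27.9 − 1.7(27.3) + 0.0225(82000) + 3.6(32.5) = 27.9 − 46.41 + 1845 + 117 = 1943.49.
∂Q_x/∂P_r = +3.6, so E_xy = 3.6·(32.5/1943.49) ≈ 0.06.
E_xy > 0: the goods are substitutes.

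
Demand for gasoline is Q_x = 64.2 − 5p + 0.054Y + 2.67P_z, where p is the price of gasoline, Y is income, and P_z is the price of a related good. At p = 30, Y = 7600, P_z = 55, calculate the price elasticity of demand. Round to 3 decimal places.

-0.318

First evaluate Q_x: 64.2 − 5(30) + 0.054(7600) + 2.67(55) = 64.2 − 150 + 410.4 + 146.85 = 471.45.
∂Q_x/∂p = −5, so E_p = (−5)·(30/471.45) ≈ -0.318.
|E_p| < 1: demand is inelastic.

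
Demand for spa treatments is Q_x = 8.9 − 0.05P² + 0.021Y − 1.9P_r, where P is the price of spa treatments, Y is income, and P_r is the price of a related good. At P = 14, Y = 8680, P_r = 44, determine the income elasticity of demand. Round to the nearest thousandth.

1.864

Evaluating quantity at (P, Y, P_r) gives Q_x = 8.9 − 0.05(14)² + 0.021(8680) − 1.9(44) = 8.9 − 9.8 + 182.28 − 83.6 = 97.78.
∂Q_x/∂Y = +0.021, so E_I = 0.021·(8680/97.78) ≈ 1.864.
E_I > 1: normal good (luxury).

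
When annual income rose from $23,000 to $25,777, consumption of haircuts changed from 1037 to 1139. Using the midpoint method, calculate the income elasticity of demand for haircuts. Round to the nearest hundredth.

0.82

%ΔQ = (1139 − 1037)/[(1037+1139)/2] = 102/1088 ≈ 0.0938.
%ΔI = (25,777 − 23,000)/[(23,000+25,777)/2] = 2777/24388.5 ≈ 0.1139.
E_I = %ΔQ/%ΔI ≈ 0.82.
E_I ∈ (0,1): normal good (necessity).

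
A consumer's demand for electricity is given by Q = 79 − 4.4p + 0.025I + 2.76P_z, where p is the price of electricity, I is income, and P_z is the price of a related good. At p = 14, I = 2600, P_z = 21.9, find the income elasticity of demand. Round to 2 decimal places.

Substituting, Q = 79 − 4.4(14) + 0.025(2600) + 2.76(21.9) = 79 − 61.6 + 65 + 60.444 = 142.844.
∂Q/∂I = +0.025, so E_I = 0.025·(2600/142.844) ≈ 0.46.
E_I ∈ (0,1): normal good (necessity).

0.46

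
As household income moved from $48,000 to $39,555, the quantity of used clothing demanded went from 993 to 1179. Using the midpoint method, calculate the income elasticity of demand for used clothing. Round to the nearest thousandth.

%ΔQ = (1179 − 993)/[(993+1179)/2] = 186/1086 ≈ 0.1713.
%ΔM = (39,555 − 48,000)/[(48,000+39,555)/2] = -8445/43777.5 ≈ -0.1929.
E_I = %ΔQ/%ΔM ≈ -0.888.
E_I < 0: inferior good.

-0.888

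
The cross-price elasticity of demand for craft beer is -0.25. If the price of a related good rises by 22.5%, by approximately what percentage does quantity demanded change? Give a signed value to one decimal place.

%ΔQ ≈ E × %ΔP_y = (-0.25) × (22.5%) ≈ -5.6%.

-5.6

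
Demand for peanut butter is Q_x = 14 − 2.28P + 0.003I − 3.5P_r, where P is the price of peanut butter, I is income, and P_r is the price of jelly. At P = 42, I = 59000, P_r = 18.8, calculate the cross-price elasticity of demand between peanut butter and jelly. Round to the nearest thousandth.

At the given point, Q_x = 14 − 2.28(42) + 0.003(59000) − 3.5(18.8) = 14 − 95.76 + 177 − 65.8 = 29.44.
∂Q_x/∂P_r = −3.5, so E_xy = -3.5·(18.8/29.44) ≈ -2.235.
E_xy < 0: the goods are complements.

-2.235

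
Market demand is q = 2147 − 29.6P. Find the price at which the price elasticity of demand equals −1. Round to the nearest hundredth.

For linear demand q = a − bP, E = −bP/(a − bP). |E| = 1 ⇒ bP = a − bP ⇒ P = a/(2b).
P = 2147/(2·29.6) ≈ 36.27.

36.27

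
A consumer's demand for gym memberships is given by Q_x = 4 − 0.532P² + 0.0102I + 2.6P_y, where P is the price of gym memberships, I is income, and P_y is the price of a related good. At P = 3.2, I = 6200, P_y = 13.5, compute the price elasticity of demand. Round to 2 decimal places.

Substituting, Q_x = 4 − 0.532(3.2)² + 0.0102(6200) + 2.6(13.5) = 4 − 5.4477 + 63.24 + 35.1 = 96.8923.
∂Q_x/∂P = −2·0.532·P = -3.4048, so E_p = -3.4048·(3.2/96.8923) ≈ -0.11.
|E_p| < 1: demand is inelastic.

-0.11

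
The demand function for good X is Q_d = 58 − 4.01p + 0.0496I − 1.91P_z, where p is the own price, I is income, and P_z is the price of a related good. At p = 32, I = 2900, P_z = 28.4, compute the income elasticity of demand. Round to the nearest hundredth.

At the given point, Q_d = 58 − 4.01(32) + 0.0496(2900) − 1.91(28.4) = 58 − 128.32 + 143.84 − 54.244 = 19.276.
∂Q_d/∂I = +0.0496, so E_I = 0.0496·(2900/19.276) ≈ 7.46.
E_I > 1: normal good (luxury).

7.46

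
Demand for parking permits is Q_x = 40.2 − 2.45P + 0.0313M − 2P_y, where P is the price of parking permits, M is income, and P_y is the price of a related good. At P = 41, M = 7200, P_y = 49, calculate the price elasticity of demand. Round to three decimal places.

Evaluating quantity at (P, M, P_y) gives Q_x = 40.2 − 2.45(41) + 0.0313(7200) − 2(49) = 40.2 − 100.45 + 225.36 − 98 = 67.11.
∂Q_x/∂P = −2.45, so E_p = (−2.45)·(41/67.11) ≈ -1.497.
|E_p| > 1: demand is elastic.

-1.497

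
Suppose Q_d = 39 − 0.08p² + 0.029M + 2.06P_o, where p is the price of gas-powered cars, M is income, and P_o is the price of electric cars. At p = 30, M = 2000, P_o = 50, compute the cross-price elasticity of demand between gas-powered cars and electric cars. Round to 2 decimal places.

Substituting, Q_d = 39 − 0.08(30)² + 0.029(2000) + 2.06(50) = 39 − 72 + 58 + 103 = 128.
∂Q_d/∂P_o = +2.06, so E_xy = 2.06·(50/128) ≈ 0.80.
E_xy > 0: the goods are substitutes.

0.80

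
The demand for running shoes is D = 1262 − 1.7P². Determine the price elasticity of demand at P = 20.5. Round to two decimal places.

-2.61

At P = 20.5, D = 547.575.
dD/dP = −2·1.7·P = −69.7.
Point elasticity E = (dD/dP)·(P/D) = -69.7 × 20.5/547.575 ≈ -2.61.
|E| > 1, so demand is elastic at this price.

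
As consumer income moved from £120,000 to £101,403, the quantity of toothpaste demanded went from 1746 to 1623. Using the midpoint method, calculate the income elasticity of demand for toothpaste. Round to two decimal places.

%ΔQ = (1623 − 1746)/[(1746+1623)/2] = -123/1684.5 ≈ -0.0730.
%ΔY = (101,403 − 120,000)/[(120,000+101,403)/2] = -18597/110701.5 ≈ -0.1680.
E_I = %ΔQ/%ΔY ≈ 0.43.
E_I ∈ (0,1): normal good (necessity).

0.43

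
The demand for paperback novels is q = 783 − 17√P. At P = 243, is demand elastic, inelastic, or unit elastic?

At P = 243, q = 517.9962.
dq/dP = −17/(2√P) = −17/(2·15.5885).
Point elasticity E = (dq/dP)·(P/q) = -0.5453 × 243/517.9962 ≈ -0.256.
|E| ≈ 0.256 < 1, so demand is inelastic.

inelastic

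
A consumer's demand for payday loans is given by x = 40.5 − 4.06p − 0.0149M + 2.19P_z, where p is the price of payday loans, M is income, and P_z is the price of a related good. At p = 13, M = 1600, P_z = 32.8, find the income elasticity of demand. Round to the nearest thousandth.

-0.668

x = 40.5 − 4.06(13) − 0.0149(1600) + 2.19(32.8) = 40.5 − 52.78 − 23.84 + 71.832 = 35.712.
∂x/∂M = −0.0149, so E_I = -0.0149·(1600/35.712) ≈ -0.668.
E_I < 0: inferior good.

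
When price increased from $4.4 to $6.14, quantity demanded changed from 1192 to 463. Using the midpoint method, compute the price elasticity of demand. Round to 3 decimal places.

%ΔQ = (463 − 1192)/[(1192 + 463)/2] = -729/827.5 ≈ -0.8810.
%ΔP = (6.14 − 4.4)/[(4.4 + 6.14)/2] = 1.74/5.27 ≈ 0.3302.
Arc elasticity E = %ΔQ/%ΔP ≈ -0.8810/0.3302 ≈ -2.668.
|E| > 1: demand is elastic over this range.

-2.668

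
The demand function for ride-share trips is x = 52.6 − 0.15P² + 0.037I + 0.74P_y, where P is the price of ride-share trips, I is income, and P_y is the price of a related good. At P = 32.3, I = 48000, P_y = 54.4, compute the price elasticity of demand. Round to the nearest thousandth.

-0.183

x = 52.6 − 0.15(32.3)² + 0.037(48000) + 0.74(54.4) = 52.6 − 156.4935 + 1776 + 40.256 = 1712.3625.
∂x/∂P = −2·0.15·P = -9.69, so E_p = -9.69·(32.3/1712.3625) ≈ -0.183.
|E_p| < 1: demand is inelastic.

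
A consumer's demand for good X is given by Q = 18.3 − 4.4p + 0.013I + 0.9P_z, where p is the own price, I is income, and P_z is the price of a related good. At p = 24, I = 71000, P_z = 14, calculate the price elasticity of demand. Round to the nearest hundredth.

Substituting, Q = 18.3 − 4.4(24) + 0.013(71000) + 0.9(14) = 18.3 − 105.6 + 923 + 12.6 = 848.3.
∂Q/∂p = −4.4, so E_p = (−4.4)·(24/848.3) ≈ -0.12.
|E_p| < 1: demand is inelastic.

-0.12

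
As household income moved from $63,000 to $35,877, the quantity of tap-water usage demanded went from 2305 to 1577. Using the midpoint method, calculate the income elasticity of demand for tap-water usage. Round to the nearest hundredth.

0.68

%ΔQ = (1577 − 2305)/[(2305+1577)/2] = -728/1941 ≈ -0.3751.
%ΔI = (35,877 − 63,000)/[(63,000+35,877)/2] = -27123/49438.5 ≈ -0.5486.
E_I = %ΔQ/%ΔI ≈ 0.68.
E_I ∈ (0,1): normal good (necessity).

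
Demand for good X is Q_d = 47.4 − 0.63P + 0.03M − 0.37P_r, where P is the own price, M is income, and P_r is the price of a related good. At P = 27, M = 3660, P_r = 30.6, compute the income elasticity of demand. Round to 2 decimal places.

Q_d = 47.4 − 0.63(27) + 0.03(3660) − 0.37(30.6) = 47.4 − 17.01 + 109.8 − 11.322 = 128.868.
∂Q_d/∂M = +0.03, so E_I = 0.03·(3660/128.868) ≈ 0.85.
E_I ∈ (0,1): normal good (necessity).

0.85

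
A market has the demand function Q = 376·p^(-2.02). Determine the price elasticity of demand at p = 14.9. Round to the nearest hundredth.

-2.02

For a Cobb–Douglas (constant-elasticity) form Q = A·p^α·…, the elasticity with respect to p equals the exponent α at every point.
Here the exponent on p is -2.02, so the price elasticity of demand is -2.02.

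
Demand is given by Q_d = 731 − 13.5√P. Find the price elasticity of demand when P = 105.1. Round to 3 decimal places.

-0.117

At P = 105.1, Q_d = 592.6003.
dQ_d/dP = −13.5/(2√P) = −13.5/(2·10.2518).
Point elasticity E = (dQ_d/dP)·(P/Q_d) = -0.6584 × 105.1/592.6003 ≈ -0.117.
|E| < 1, so demand is inelastic at this price.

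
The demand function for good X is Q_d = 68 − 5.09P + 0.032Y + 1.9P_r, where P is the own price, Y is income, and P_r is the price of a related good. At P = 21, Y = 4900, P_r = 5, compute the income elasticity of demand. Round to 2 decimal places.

First evaluate Q_d: 68 − 5.09(21) + 0.032(4900) + 1.9(5) = 68 − 106.89 + 156.8 + 9.5 = 127.41.
∂Q_d/∂Y = +0.032, so E_I = 0.032·(4900/127.41) ≈ 1.23.
E_I > 1: normal good (luxury).

1.23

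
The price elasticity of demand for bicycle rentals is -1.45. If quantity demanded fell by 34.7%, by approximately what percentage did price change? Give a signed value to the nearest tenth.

23.9

%ΔQ ≈ E × %ΔP ⇒ %ΔP = %ΔQ / E = (-34.7%)/(-1.45) ≈ 23.9%.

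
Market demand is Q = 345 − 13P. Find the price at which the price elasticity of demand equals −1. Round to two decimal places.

13.27

For linear demand Q = a − bP, E = −bP/(a − bP). |E| = 1 ⇒ bP = a − bP ⇒ P = a/(2b).
P = 345/(2·13) ≈ 13.27.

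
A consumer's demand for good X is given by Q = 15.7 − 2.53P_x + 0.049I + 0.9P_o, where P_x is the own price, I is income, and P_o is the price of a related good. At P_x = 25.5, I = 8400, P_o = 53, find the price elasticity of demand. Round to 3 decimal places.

-0.157

Substituting, Q = 15.7 − 2.53(25.5) + 0.049(8400) + 0.9(53) = 15.7 − 64.515 + 411.6 + 47.7 = 410.485.
∂Q/∂P_x = −2.53, so E_p = (−2.53)·(25.5/410.485) ≈ -0.157.
|E_p| < 1: demand is inelastic.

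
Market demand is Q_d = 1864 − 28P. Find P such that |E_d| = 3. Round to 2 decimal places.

Set −bP/(a − bP) = −3 ⇒ bP = 3(a − bP) ⇒ bP(1+3) = 3·a.
P = 3·1864/(28·4) ≈ 49.93.

49.93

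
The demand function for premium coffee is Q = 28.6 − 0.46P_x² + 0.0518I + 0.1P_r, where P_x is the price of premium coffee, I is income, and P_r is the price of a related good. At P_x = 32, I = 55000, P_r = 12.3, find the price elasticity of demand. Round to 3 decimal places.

-0.391

At the given point, Q = 28.6 − 0.46(32)² + 0.0518(55000) + 0.1(12.3) = 28.6 − 471.04 + 2849 + 1.23 = 2407.79.
∂Q/∂P_x = −2·0.46·P_x = -29.44, so E_p = -29.44·(32/2407.79) ≈ -0.391.
|E_p| < 1: demand is inelastic.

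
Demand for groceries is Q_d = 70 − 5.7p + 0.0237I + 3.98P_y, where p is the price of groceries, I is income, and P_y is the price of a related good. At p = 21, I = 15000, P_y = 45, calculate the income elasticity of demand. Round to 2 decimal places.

0.73

First evaluate Q_d: 70 − 5.7(21) + 0.0237(15000) + 3.98(45) = 70 − 119.7 + 355.5 + 179.1 = 484.9.
∂Q_d/∂I = +0.0237, so E_I = 0.0237·(15000/484.9) ≈ 0.73.
E_I ∈ (0,1): normal good (necessity).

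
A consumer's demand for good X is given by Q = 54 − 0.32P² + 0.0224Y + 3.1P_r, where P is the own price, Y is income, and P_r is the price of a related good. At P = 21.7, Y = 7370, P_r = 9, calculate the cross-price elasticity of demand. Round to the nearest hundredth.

0.29

Substituting, Q = 54 − 0.32(21.7)² + 0.0224(7370) + 3.1(9) = 54 − 150.6848 + 165.088 + 27.9 = 96.3032.
∂Q/∂P_r = +3.1, so E_xy = 3.1·(9/96.3032) ≈ 0.29.
E_xy > 0: the goods are substitutes.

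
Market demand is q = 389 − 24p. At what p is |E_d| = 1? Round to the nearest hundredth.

For linear demand q = a − bp, E = −bp/(a − bp). |E| = 1 ⇒ bp = a − bp ⇒ p = a/(2b).
p = 389/(2·24) ≈ 8.10.

8.10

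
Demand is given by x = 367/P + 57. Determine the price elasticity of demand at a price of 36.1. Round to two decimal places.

At P = 36.1, x = 67.1662.
dx/dP = −367/P² = −0.2816.
Point elasticity E = (dx/dP)·(P/x) = -0.2816 × 36.1/67.1662 ≈ -0.15.
|E| < 1, so demand is inelastic at this price.

-0.15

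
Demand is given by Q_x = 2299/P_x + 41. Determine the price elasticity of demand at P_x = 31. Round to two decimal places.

At P_x = 31, Q_x = 115.1613.
dQ_x/dP_x = −2299/P_x² = −2.3923.
Point elasticity E = (dQ_x/dP_x)·(P_x/Q_x) = -2.3923 × 31/115.1613 ≈ -0.64.
|E| < 1, so demand is inelastic at this price.

-0.64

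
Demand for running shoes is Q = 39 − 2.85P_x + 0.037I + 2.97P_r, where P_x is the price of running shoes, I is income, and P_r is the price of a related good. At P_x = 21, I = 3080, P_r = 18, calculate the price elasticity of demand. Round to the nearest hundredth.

-0.41

Substituting, Q = 39 − 2.85(21) + 0.037(3080) + 2.97(18) = 39 − 59.85 + 113.96 + 53.46 = 146.57.
∂Q/∂P_x = −2.85, so E_p = (−2.85)·(21/146.57) ≈ -0.41.
|E_p| < 1: demand is inelastic.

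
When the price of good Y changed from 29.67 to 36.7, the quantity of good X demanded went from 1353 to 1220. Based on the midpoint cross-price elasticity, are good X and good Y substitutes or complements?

%ΔQ_x = (1220 − 1353)/[(1353+1220)/2] = -133/1286.5 ≈ -0.1034.
%ΔP_y = (36.7 − 29.67)/[(29.67+36.7)/2] ≈ 0.2118.
E_xy = -0.1034/0.2118 ≈ -0.488.
E_xy < 0, so the goods are complements.

complements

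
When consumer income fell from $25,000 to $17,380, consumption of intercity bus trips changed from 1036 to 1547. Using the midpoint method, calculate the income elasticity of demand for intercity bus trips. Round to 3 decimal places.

%ΔQ = (1547 − 1036)/[(1036+1547)/2] = 511/1291.5 ≈ 0.3957.
%ΔY = (17,380 − 25,000)/[(25,000+17,380)/2] = -7620/21190 ≈ -0.3596.
E_I = %ΔQ/%ΔY ≈ -1.100.
E_I < 0: inferior good.

-1.100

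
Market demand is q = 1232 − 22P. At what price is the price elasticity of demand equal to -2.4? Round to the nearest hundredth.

Set −bP/(a − bP) = −2.4 ⇒ bP = 2.4(a − bP) ⇒ bP(1+2.4) = 2.4·a.
P = 2.4·1232/(22·3.4) ≈ 39.53.

39.53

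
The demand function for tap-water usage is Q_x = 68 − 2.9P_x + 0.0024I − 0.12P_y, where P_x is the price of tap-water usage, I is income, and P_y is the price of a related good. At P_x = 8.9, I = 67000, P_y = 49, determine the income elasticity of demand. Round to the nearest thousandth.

Substituting, Q_x = 68 − 2.9(8.9) + 0.0024(67000) − 0.12(49) = 68 − 25.81 + 160.8 − 5.88 = 197.11.
∂Q_x/∂I = +0.0024, so E_I = 0.0024·(67000/197.11) ≈ 0.816.
E_I ∈ (0,1): normal good (necessity).

0.816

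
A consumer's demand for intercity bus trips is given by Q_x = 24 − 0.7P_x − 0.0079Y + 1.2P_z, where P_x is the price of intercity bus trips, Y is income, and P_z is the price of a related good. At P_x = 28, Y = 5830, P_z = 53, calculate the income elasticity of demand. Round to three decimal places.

-2.099

Evaluating quantity at (P_x, Y, P_z) gives Q_x = 24 − 0.7(28) − 0.0079(5830) + 1.2(53) = 24 − 19.6 − 46.057 + 63.6 = 21.943.
∂Q_x/∂Y = −0.0079, so E_I = -0.0079·(5830/21.943) ≈ -2.099.
E_I < 0: inferior good.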